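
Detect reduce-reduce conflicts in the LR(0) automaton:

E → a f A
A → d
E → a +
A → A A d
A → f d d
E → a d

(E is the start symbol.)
Augment with E' → E and build the canonical LR(0) collection (I0 = CLOSURE({[E' → . E]}), then GOTO on every symbol after a dot until no new states appear). It has 13 states:
  I0: { [E → . a +], [E → . a d], [E → . a f A], [E' → . E] }  — shift
  I1: { [E' → E .] }  — accept
  I2: { [E → a . +], [E → a . d], [E → a . f A] }  — shift
  I3: { [E → a + .] }  — reduce
  I4: { [E → a d .] }  — reduce
  I5: { [A → . A A d], [A → . d], [A → . f d d], [E → a f . A] }  — shift
  I6: { [A → . A A d], [A → . d], [A → . f d d], [A → A . A d], [E → a f A .] }  — shift, reduce
  I7: { [A → d .] }  — reduce
  I8: { [A → f . d d] }  — shift
  I9: { [A → f d . d] }  — shift
  I10: { [A → f d d .] }  — reduce
  I11: { [A → . A A d], [A → . d], [A → . f d d], [A → A . A d], [A → A A . d] }  — shift
  I12: { [A → A A d .], [A → d .] }  — 2 reduces

I12 contains complete items [A → A A d .], [A → d .] — reduce-reduce conflict.

Answer: Yes — I12: [A → A A d .] vs [A → d .]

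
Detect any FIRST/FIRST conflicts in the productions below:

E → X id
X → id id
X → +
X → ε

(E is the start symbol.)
A FIRST/FIRST conflict occurs when two productions N → α and N → β for the same non-terminal have FIRST(α) ∩ FIRST(β) ≠ ∅ (with ε ∈ FIRST of a nullable right-hand side, so two nullable alternatives also conflict).

Productions for X:
  X → id id: FIRST = { 'id' }
  X → +: FIRST = { '+' }
  X → ε: FIRST = { ε }
E has only one production, so no FIRST/FIRST conflict is possible there.

All alternatives of each non-terminal have pairwise disjoint FIRST sets.

Answer: No FIRST/FIRST conflicts.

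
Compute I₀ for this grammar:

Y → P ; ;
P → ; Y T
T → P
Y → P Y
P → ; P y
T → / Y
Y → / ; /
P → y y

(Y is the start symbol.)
First, augment the grammar with Y' → Y
I₀ = CLOSURE({ [Y' → . Y] }):
  [Y' → . Y] has the dot before Y: add [Y → . P ; ;], [Y → . P Y], [Y → . / ; /]
  [Y → . P ; ;] has the dot before P: add [P → . ; Y T], [P → . ; P y], [P → . y y]
No further items can be added.

I₀ = { [P → . ; P y], [P → . ; Y T], [P → . y y], [Y → . / ; /], [Y → . P ; ;], [Y → . P Y], [Y' → . Y] }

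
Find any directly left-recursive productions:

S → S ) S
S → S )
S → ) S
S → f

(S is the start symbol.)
Yes, S is left-recursive

Direct left recursion occurs when N → N α for some non-terminal N (the right-hand side begins with the left-hand side itself).

S → S ) S: LEFT RECURSIVE (starts with S)
S → S ): LEFT RECURSIVE (starts with S)
S → ) S: starts with ')'
S → f: starts with f

The grammar has direct left recursion on: S.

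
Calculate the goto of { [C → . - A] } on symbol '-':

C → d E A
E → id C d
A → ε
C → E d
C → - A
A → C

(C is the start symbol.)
{ [A → . C], [A → .], [C → - . A], [C → . - A], [C → . E d], [C → . d E A], [E → . id C d] }

GOTO(I, '-') = CLOSURE({ [A → αX.β] : [A → α.Xβ] ∈ I, X = '-' })

Items with dot before '-', with the dot advanced:
  [C → . - A] → [C → - . A]
Closure of the advanced items:
  [C → - . A] has the dot before A: add [A → .], [A → . C]
  [A → . C] has the dot before C: add [C → . d E A], [C → . E d], [C → . - A]
  [C → . E d] has the dot before E: add [E → . id C d]

GOTO = { [A → . C], [A → .], [C → - . A], [C → . - A], [C → . E d], [C → . d E A], [E → . id C d] }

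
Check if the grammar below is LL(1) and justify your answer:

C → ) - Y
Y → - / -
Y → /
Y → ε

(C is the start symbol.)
Yes, the grammar is LL(1).

Relevant sets:
  FOLLOW(Y) = { $ }

For Y:
  PREDICT(Y → '-' '/' '-') = { '-' }
  PREDICT(Y → '/') = { '/' }
  PREDICT(Y → ε) = { $ }
C has a single production, so nothing to check there.

All predict sets are disjoint. The grammar IS LL(1).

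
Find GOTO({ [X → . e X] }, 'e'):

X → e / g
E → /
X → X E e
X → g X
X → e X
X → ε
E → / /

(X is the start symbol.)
{ [X → . X E e], [X → . e / g], [X → . e X], [X → . g X], [X → .], [X → e . X] }

GOTO(I, 'e') = CLOSURE({ [A → αX.β] : [A → α.Xβ] ∈ I, X = 'e' })

Items with dot before 'e', with the dot advanced:
  [X → . e X] → [X → e . X]
Closure of the advanced items:
  [X → e . X] has the dot before X: add [X → . e / g], [X → . X E e], [X → . g X], [X → . e X], [X → .]

GOTO = { [X → . X E e], [X → . e / g], [X → . e X], [X → . g X], [X → .], [X → e . X] }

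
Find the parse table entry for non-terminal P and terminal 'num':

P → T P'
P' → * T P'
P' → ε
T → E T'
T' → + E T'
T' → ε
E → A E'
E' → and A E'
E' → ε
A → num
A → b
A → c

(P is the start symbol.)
To find M[P, 'num'], we find productions for P where 'num' is in the predict set (PREDICT(N → α) = (FIRST(α) \ {ε}) ∪ (FOLLOW(N) if α ⇒* ε)).

Relevant sets:
  FIRST(T) = { 'b', 'c', 'num' }

P → T P': PREDICT = { 'b', 'c', 'num' }
  'num' is in predict set, so this production goes in M[P, 'num']

M[P, 'num'] = P → T P'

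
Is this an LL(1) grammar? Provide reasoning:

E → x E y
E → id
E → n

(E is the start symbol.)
A grammar is LL(1) if for each non-terminal N with multiple productions, the predict sets of those productions are pairwise disjoint, where PREDICT(N → α) = (FIRST(α) \ {ε}) ∪ (FOLLOW(N) if α ⇒* ε).

For E:
  PREDICT(E → x E y) = { 'x' }
  PREDICT(E → id) = { 'id' }
  PREDICT(E → n) = { 'n' }

All predict sets are disjoint. The grammar IS LL(1).

Answer: Yes, the grammar is LL(1).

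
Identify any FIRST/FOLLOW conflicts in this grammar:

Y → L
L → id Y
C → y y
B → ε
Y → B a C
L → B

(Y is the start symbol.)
No FIRST/FOLLOW conflicts.

A FIRST/FOLLOW conflict occurs when a non-terminal N has a nullable alternative N → β (β ⇒* ε) and another alternative N → α with FIRST(α) ∩ FOLLOW(N) ≠ ∅: on such a lookahead the parser cannot decide between expanding α and letting N vanish via β.

Nullable non-terminals: B, L, Y.
FIRST sets used below: FIRST(B) = { ε }, FIRST(L) = { 'id', ε }
B has a nullable alternative but only one production, so nothing to check.

L: nullable alternative(s) L → B; FOLLOW(L) = { $ }
  L → id Y: FIRST \ {ε} = { 'id' } — disjoint from FOLLOW(L)
  L → B: FIRST \ {ε} = { } — this is the only nullable alternative, skip

Y: nullable alternative(s) Y → L; FOLLOW(Y) = { $ }
  Y → L: FIRST \ {ε} = { 'id' } — this is the only nullable alternative, skip
  Y → B a C: FIRST \ {ε} = { 'a' } — disjoint from FOLLOW(Y)

C has no nullable alternative, so no FIRST/FOLLOW check is needed there.

No FIRST/FOLLOW conflicts found.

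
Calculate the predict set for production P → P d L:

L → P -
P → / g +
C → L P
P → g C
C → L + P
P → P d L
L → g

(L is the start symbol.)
{ '/', 'g' }

PREDICT(P → P d L) = (FIRST(RHS) \ {ε}) ∪ (FOLLOW(P) if ε ∈ FIRST(RHS), i.e. RHS ⇒* ε)
FIRST(P) = { '/', 'g' }
FIRST(P d L) = { '/', 'g' }
ε ∉ FIRST(P d L), so FOLLOW(P) is not added.
PREDICT(P → P d L) = { '/', 'g' }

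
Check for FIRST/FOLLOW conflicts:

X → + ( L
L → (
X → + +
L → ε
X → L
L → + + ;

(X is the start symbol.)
A FIRST/FOLLOW conflict occurs when a non-terminal N has a nullable alternative N → β (β ⇒* ε) and another alternative N → α with FIRST(α) ∩ FOLLOW(N) ≠ ∅: on such a lookahead the parser cannot decide between expanding α and letting N vanish via β.

Nullable non-terminals: L, X.
FIRST sets used below: FIRST(L) = { '(', '+', ε }

L: nullable alternative(s) L → ε; FOLLOW(L) = { $ }
  L → (: FIRST \ {ε} = { '(' } — disjoint from FOLLOW(L)
  L → ε: FIRST \ {ε} = { } — this is the only nullable alternative, skip
  L → + + ;: FIRST \ {ε} = { '+' } — disjoint from FOLLOW(L)

X: nullable alternative(s) X → L; FOLLOW(X) = { $ }
  X → + ( L: FIRST \ {ε} = { '+' } — disjoint from FOLLOW(X)
  X → + +: FIRST \ {ε} = { '+' } — disjoint from FOLLOW(X)
  X → L: FIRST \ {ε} = { '(', '+' } — this is the only nullable alternative, skip

No FIRST/FOLLOW conflicts found.

Answer: No FIRST/FOLLOW conflicts.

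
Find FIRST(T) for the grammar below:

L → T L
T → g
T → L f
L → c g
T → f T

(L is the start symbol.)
To compute FIRST(T), examine every production with T on the left-hand side, reading each right-hand side left to right until a non-nullable symbol is reached.

FIRST sets of the other non-terminals involved (by the same procedure, iterated to a fixed point):
  FIRST(L) = { 'c', 'f', 'g' }

From T → g:
  - g is a terminal: add 'g' and stop
From T → L f:
  - L is a non-terminal: add FIRST(L) \ {ε} = { 'c', 'f', 'g' }
    L is not nullable, so stop
From T → f T:
  - f is a terminal: add 'f' and stop

Collecting: FIRST(T) = { 'c', 'f', 'g' }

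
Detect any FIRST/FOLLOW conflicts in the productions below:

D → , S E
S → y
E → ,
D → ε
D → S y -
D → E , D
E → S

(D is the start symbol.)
No FIRST/FOLLOW conflicts.

Nullable non-terminals: D.
FIRST sets used below: FIRST(S) = { 'y' }, FIRST(E) = { ',', 'y' }

D: nullable alternative(s) D → ε; FOLLOW(D) = { $ }
  D → , S E: FIRST \ {ε} = { ',' } — disjoint from FOLLOW(D)
  D → ε: FIRST \ {ε} = { } — this is the only nullable alternative, skip
  D → S y -: FIRST \ {ε} = { 'y' } — disjoint from FOLLOW(D)
  D → E , D: FIRST \ {ε} = { ',', 'y' } — disjoint from FOLLOW(D)

E, S have no nullable alternative, so no FIRST/FOLLOW check is needed there.

No FIRST/FOLLOW conflicts found.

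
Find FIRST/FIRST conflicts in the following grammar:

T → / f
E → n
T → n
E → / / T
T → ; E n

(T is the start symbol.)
A FIRST/FIRST conflict occurs when two productions N → α and N → β for the same non-terminal have FIRST(α) ∩ FIRST(β) ≠ ∅ (with ε ∈ FIRST of a nullable right-hand side, so two nullable alternatives also conflict).

Productions for T:
  T → / f: FIRST = { '/' }
  T → n: FIRST = { 'n' }
  T → ; E n: FIRST = { ';' }
Productions for E:
  E → n: FIRST = { 'n' }
  E → / / T: FIRST = { '/' }

All alternatives of each non-terminal have pairwise disjoint FIRST sets.

Answer: No FIRST/FIRST conflicts.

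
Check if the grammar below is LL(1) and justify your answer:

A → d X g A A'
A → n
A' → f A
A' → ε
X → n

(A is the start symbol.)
No. Predict set conflict for A': { 'f' }

Relevant sets:
  FOLLOW(A') = { $, 'f' }

For A:
  PREDICT(A → d X g A A') = { 'd' }
  PREDICT(A → n) = { 'n' }
For A':
  PREDICT(A' → f A) = { 'f' }
  PREDICT(A' → ε) = { $, 'f' }
X has a single production, so nothing to check there.

Conflict found: Predict set conflict for A': { 'f' }
The grammar is NOT LL(1).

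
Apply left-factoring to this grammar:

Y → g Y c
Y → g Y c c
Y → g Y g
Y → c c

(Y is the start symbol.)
Y → g Y Y'
Y' → c Y''
Y'' → ε
Y'' → c
Y' → g
Y → c c

Left-factoring transforms A → αβ₁ | αβ₂ into A → αA' and A' → β₁ | β₂
(α is the longest common prefix among the alternatives). Repeat until
no nonterminal has two alternatives with a common prefix.

Round 1: Y has alternatives sharing prefix 'g Y'. Introduce Y': Y → g Y Y'
  Add: Y' → c
  Add: Y' → c c
  Add: Y' → g

Round 2: Y' has alternatives sharing prefix 'c'. Introduce Y'': Y' → c Y''
  Add: Y'' → ε
  Add: Y'' → c

No remaining common prefixes — done.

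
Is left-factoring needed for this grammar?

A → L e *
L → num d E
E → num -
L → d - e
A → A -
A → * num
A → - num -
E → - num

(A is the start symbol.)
Left-factoring is needed when two productions for the same non-terminal
share a common prefix on the right-hand side.

Productions for A:
  A → L e *
  A → A -
  A → * num
  A → - num -
Productions for L:
  L → num d E
  L → d - e
Productions for E:
  E → num -
  E → - num

No common prefixes found.

Answer: No, left-factoring is not needed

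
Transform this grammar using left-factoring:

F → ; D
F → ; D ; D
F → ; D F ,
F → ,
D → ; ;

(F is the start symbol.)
F → ; D F'
F' → ε
F' → ; D
F' → F ,
F → ,
D → ; ;

Left-factoring transforms A → αβ₁ | αβ₂ into A → αA' and A' → β₁ | β₂
(α is the longest common prefix among the alternatives). Repeat until
no nonterminal has two alternatives with a common prefix.

Round 1: F has alternatives sharing prefix '; D'. Introduce F': F → ; D F'
  Add: F' → ε
  Add: F' → ; D
  Add: F' → F ,

No remaining common prefixes — done.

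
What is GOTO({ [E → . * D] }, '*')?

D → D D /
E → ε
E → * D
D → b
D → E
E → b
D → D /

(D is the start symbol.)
GOTO(I, '*') = CLOSURE({ [A → αX.β] : [A → α.Xβ] ∈ I, X = '*' })

Items with dot before '*', with the dot advanced:
  [E → . * D] → [E → * . D]
Closure of the advanced items:
  [E → * . D] has the dot before D: add [D → . D D /], [D → . b], [D → . E], [D → . D /]
  [D → . E] has the dot before E: add [E → .], [E → . * D], [E → . b]

GOTO = { [D → . D /], [D → . D D /], [D → . E], [D → . b], [E → * . D], [E → . * D], [E → . b], [E → .] }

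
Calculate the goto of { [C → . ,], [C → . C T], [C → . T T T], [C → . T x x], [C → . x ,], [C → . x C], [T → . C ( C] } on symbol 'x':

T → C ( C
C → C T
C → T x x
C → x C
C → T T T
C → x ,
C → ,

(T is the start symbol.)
GOTO(I, 'x') = CLOSURE({ [A → αX.β] : [A → α.Xβ] ∈ I, X = 'x' })

Items with dot before 'x', with the dot advanced:
  [C → . x ,] → [C → x . ,]
  [C → . x C] → [C → x . C]
Closure of the advanced items:
  [C → x . C] has the dot before C: add [C → . C T], [C → . T x x], [C → . x C], [C → . T T T], [C → . x ,], [C → . ,]
  [C → . T x x] has the dot before T: add [T → . C ( C]

GOTO = { [C → . ,], [C → . C T], [C → . T T T], [C → . T x x], [C → . x ,], [C → . x C], [C → x . ,], [C → x . C], [T → . C ( C] }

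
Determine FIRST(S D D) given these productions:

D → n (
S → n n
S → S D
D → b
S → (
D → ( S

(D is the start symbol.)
FIRST sets of the non-terminals involved (from the grammar, by fixed-point iteration):
  FIRST(S) = { '(', 'n' }

To compute FIRST(S D D), process the symbols left to right:
Symbol S is a non-terminal. Add FIRST(S) \ {ε} = { '(', 'n' }
S is not nullable (ε ∉ FIRST(S)), so stop here.
FIRST(S D D) = { '(', 'n' }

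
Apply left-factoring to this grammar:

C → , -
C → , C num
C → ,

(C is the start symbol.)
Left-factoring transforms A → αβ₁ | αβ₂ into A → αA' and A' → β₁ | β₂
(α is the longest common prefix among the alternatives). Repeat until
no nonterminal has two alternatives with a common prefix.

Round 1: C has alternatives sharing prefix ','. Introduce C': C → , C'
  Add: C' → -
  Add: C' → C num
  Add: C' → ε

No remaining common prefixes — done.

Resulting grammar:
C → , C'
C' → -
C' → C num
C' → ε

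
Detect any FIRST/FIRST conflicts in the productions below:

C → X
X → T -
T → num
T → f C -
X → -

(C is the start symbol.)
A FIRST/FIRST conflict occurs when two productions N → α and N → β for the same non-terminal have FIRST(α) ∩ FIRST(β) ≠ ∅ (with ε ∈ FIRST of a nullable right-hand side, so two nullable alternatives also conflict).

FIRST sets of the non-terminals at (or reachable through a nullable prefix from) the front of some alternative:
  FIRST(T) = { 'f', 'num' }

Productions for X:
  X → T -: FIRST = { 'f', 'num' }
  X → -: FIRST = { '-' }
Productions for T:
  T → num: FIRST = { 'num' }
  T → f C -: FIRST = { 'f' }
C has only one production, so no FIRST/FIRST conflict is possible there.

All alternatives of each non-terminal have pairwise disjoint FIRST sets.

Answer: No FIRST/FIRST conflicts.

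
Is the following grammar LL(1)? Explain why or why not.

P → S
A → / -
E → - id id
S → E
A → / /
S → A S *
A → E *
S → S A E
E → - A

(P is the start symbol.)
Relevant sets:
  FIRST(E) = { '-' }
  FIRST(A) = { '-', '/' }
  FIRST(S) = { '-', '/' }

For A:
  PREDICT(A → '/' '-') = { '/' }
  PREDICT(A → '/' '/') = { '/' }
  PREDICT(A → E '*') = { '-' }
For E:
  PREDICT(E → '-' id id) = { '-' }
  PREDICT(E → '-' A) = { '-' }
For S:
  PREDICT(S → E) = { '-' }
  PREDICT(S → A S '*') = { '-', '/' }
  PREDICT(S → S A E) = { '-', '/' }
P has a single production, so nothing to check there.

Conflict found: Predict set conflict for A: { '/' }
The grammar is NOT LL(1).

Answer: No. Predict set conflict for A: { '/' }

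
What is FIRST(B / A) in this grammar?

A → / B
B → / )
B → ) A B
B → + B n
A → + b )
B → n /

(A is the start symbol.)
FIRST sets of the non-terminals involved (from the grammar, by fixed-point iteration):
  FIRST(B) = { ')', '+', '/', 'n' }

To compute FIRST(B / A), process the symbols left to right:
Symbol B is a non-terminal. Add FIRST(B) \ {ε} = { ')', '+', '/', 'n' }
B is not nullable (ε ∉ FIRST(B)), so stop here.
FIRST(B / A) = { ')', '+', '/', 'n' }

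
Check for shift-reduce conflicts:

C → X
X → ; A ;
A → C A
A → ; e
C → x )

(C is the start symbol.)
No shift-reduce conflicts

A shift-reduce conflict occurs when an LR(0) state has both:
  - a complete (reduce) item [A → α .] (dot at the end), and
  - a shift item [B → β . c γ] (dot before a terminal).

Augment with C' → C and build the canonical LR(0) collection (I0 = CLOSURE({[C' → . C]}), then GOTO on every symbol after a dot until no new states appear). It has 12 states:
  I0: { [C → . X], [C → . x )], [C' → . C], [X → . ; A ;] }  — shift
  I1: { [A → . ; e], [A → . C A], [C → . X], [C → . x )], [X → . ; A ;], [X → ; . A ;] }  — shift
  I2: { [C' → C .] }  — accept
  I3: { [C → X .] }  — reduce
  I4: { [C → x . )] }  — shift
  I5: { [C → x ) .] }  — reduce
  I6: { [A → . ; e], [A → . C A], [A → ; . e], [C → . X], [C → . x )], [X → . ; A ;], [X → ; . A ;] }  — shift
  I7: { [X → ; A . ;] }  — shift
  I8: { [A → . ; e], [A → . C A], [A → C . A], [C → . X], [C → . x )], [X → . ; A ;] }  — shift
  I9: { [A → C A .] }  — reduce
  I10: { [X → ; A ; .] }  — reduce
  I11: { [A → ; e .] }  — reduce

No state contains both a complete item and a shift item.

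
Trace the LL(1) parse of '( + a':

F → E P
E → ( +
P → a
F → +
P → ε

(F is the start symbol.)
LL(1) parsing maintains a stack (initially the start symbol over $) and the input. At each step: if the stack top is a terminal, match it against the current input token; if it is a non-terminal N, replace it with the RHS of M[N, lookahead] (the unique production whose predict set contains the lookahead).

Stack is shown with the top on the left.

Stack    Input    Action
------------------------
F $      ( + a $  output F → E P
E P $    ( + a $  output E → ( +
( + P $  ( + a $  match '('
+ P $    + a $    match '+'
P $      a $      output P → a
a $      a $      match 'a'
$        $        accept

The string is accepted.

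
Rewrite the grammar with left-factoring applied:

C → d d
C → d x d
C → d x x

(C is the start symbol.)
C → d C'
C' → d
C' → x C''
C'' → d
C'' → x

Left-factoring transforms A → αβ₁ | αβ₂ into A → αA' and A' → β₁ | β₂
(α is the longest common prefix among the alternatives). Repeat until
no nonterminal has two alternatives with a common prefix.

Round 1: C has alternatives sharing prefix 'd'. Introduce C': C → d C'
  Add: C' → d
  Add: C' → x d
  Add: C' → x x

Round 2: C' has alternatives sharing prefix 'x'. Introduce C'': C' → x C''
  Add: C'' → d
  Add: C'' → x

No remaining common prefixes — done.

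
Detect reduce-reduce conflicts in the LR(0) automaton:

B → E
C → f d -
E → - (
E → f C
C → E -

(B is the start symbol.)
No reduce-reduce conflicts

Augment with B' → B and build the canonical LR(0) collection (I0 = CLOSURE({[B' → . B]}), then GOTO on every symbol after a dot until no new states appear). It has 12 states:
  I0: { [B → . E], [B' → . B], [E → . - (], [E → . f C] }  — shift
  I1: { [E → - . (] }  — shift
  I2: { [B' → B .] }  — accept
  I3: { [B → E .] }  — reduce
  I4: { [C → . E -], [C → . f d -], [E → . - (], [E → . f C], [E → f . C] }  — shift
  I5: { [E → f C .] }  — reduce
  I6: { [C → E . -] }  — shift
  I7: { [C → . E -], [C → . f d -], [C → f . d -], [E → . - (], [E → . f C], [E → f . C] }  — shift
  I8: { [C → f d . -] }  — shift
  I9: { [C → f d - .] }  — reduce
  I10: { [C → E - .] }  — reduce
  I11: { [E → - ( .] }  — reduce

No state contains more than one complete item.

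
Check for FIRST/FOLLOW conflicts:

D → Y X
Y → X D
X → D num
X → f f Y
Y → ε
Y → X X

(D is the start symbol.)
Yes. Y → X D with FOLLOW(Y) on { 'f' }; Y → X X with FOLLOW(Y) on { 'f' }

Nullable non-terminals: Y.
FIRST sets used below: FIRST(X) = { 'f' }

Y: nullable alternative(s) Y → ε; FOLLOW(Y) = { $, 'f', 'num' }
  Y → X D: FIRST \ {ε} = { 'f' } — overlaps FOLLOW(Y) on { 'f' }: CONFLICT
  Y → ε: FIRST \ {ε} = { } — this is the only nullable alternative, skip
  Y → X X: FIRST \ {ε} = { 'f' } — overlaps FOLLOW(Y) on { 'f' }: CONFLICT

D, X have no nullable alternative, so no FIRST/FOLLOW check is needed there.

So the grammar has 2 FIRST/FOLLOW conflicts (marked CONFLICT above).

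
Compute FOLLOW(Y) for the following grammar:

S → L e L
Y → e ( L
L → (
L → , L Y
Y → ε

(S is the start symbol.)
To compute FOLLOW(Y), find every occurrence of Y on a right-hand side N → α Y β: add FIRST(β) \ {ε}, and if β is empty or nullable also add FOLLOW(N). Iterate to a fixed point.

In L → , L Y: Y is at the end, add FOLLOW(L)

The FOLLOW sets referred to above (computed the same way, to a fixed point):
  FOLLOW(L) = { $, 'e' }

Taking the union: FOLLOW(Y) = { $, 'e' }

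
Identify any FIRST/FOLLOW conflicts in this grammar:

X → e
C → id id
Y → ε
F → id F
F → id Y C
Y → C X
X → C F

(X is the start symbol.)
A FIRST/FOLLOW conflict occurs when a non-terminal N has a nullable alternative N → β (β ⇒* ε) and another alternative N → α with FIRST(α) ∩ FOLLOW(N) ≠ ∅: on such a lookahead the parser cannot decide between expanding α and letting N vanish via β.

Nullable non-terminals: Y.
FIRST sets used below: FIRST(C) = { 'id' }

Y: nullable alternative(s) Y → ε; FOLLOW(Y) = { 'id' }
  Y → ε: FIRST \ {ε} = { } — this is the only nullable alternative, skip
  Y → C X: FIRST \ {ε} = { 'id' } — overlaps FOLLOW(Y) on { 'id' }: CONFLICT

C, F, X have no nullable alternative, so no FIRST/FOLLOW check is needed there.

So the grammar has 1 FIRST/FOLLOW conflict (marked CONFLICT above).

Answer: Yes. Y → C X with FOLLOW(Y) on { 'id' }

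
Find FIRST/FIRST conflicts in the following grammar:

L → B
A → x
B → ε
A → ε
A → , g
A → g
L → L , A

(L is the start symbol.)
No FIRST/FIRST conflicts.

A FIRST/FIRST conflict occurs when two productions N → α and N → β for the same non-terminal have FIRST(α) ∩ FIRST(β) ≠ ∅ (with ε ∈ FIRST of a nullable right-hand side, so two nullable alternatives also conflict).

FIRST sets of the non-terminals at (or reachable through a nullable prefix from) the front of some alternative:
  FIRST(B) = { ε }
  FIRST(L) = { ',', ε }

Productions for L:
  L → B: FIRST = { ε }
  L → L , A: FIRST = { ',' }
Productions for A:
  A → x: FIRST = { 'x' }
  A → ε: FIRST = { ε }
  A → , g: FIRST = { ',' }
  A → g: FIRST = { 'g' }
B has only one production, so no FIRST/FIRST conflict is possible there.

All alternatives of each non-terminal have pairwise disjoint FIRST sets.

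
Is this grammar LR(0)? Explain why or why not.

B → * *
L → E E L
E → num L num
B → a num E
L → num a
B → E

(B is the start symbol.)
Yes, the grammar is LR(0)

A grammar is LR(0) if no state in the canonical LR(0) collection has:
  - both a shift item (dot before a terminal) and a complete item (shift-reduce conflict), or
  - two or more complete items (reduce-reduce conflict; the accept item [B' → B .] counts as a complete item here).

Augment with B' → B and build the canonical LR(0) collection (I0 = CLOSURE({[B' → . B]}), then GOTO on every symbol after a dot until no new states appear). It has 16 states:
  I0: { [B → . * *], [B → . E], [B → . a num E], [B' → . B], [E → . num L num] }  — shift
  I1: { [B → * . *] }  — shift
  I2: { [B' → B .] }  — accept
  I3: { [B → E .] }  — reduce
  I4: { [B → a . num E] }  — shift
  I5: { [E → . num L num], [E → num . L num], [L → . E E L], [L → . num a] }  — shift
  I6: { [E → . num L num], [L → E . E L] }  — shift
  I7: { [E → num L . num] }  — shift
  I8: { [E → . num L num], [E → num . L num], [L → . E E L], [L → . num a], [L → num . a] }  — shift
  I9: { [L → num a .] }  — reduce
  I10: { [E → num L num .] }  — reduce
  I11: { [E → . num L num], [L → . E E L], [L → . num a], [L → E E . L] }  — shift
  I12: { [L → E E L .] }  — reduce
  I13: { [B → a num . E], [E → . num L num] }  — shift
  I14: { [B → a num E .] }  — reduce
  I15: { [B → * * .] }  — reduce

Every state is either a pure shift/goto state or contains exactly one complete item and nothing to shift — no conflicts. The grammar is LR(0).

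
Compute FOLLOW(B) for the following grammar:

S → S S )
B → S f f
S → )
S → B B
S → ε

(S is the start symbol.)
{ $, ')', 'f' }

To compute FOLLOW(B), find every occurrence of B on a right-hand side N → α B β: add FIRST(β) \ {ε}, and if β is empty or nullable also add FOLLOW(N). Iterate to a fixed point.

In S → B B: B is followed by B, add FIRST(B) \ {ε} = { ')', 'f' }
In S → B B: B is at the end, add FOLLOW(S)

The FOLLOW sets referred to above (computed the same way, to a fixed point):
  FOLLOW(S) = { $, ')', 'f' }

Taking the union: FOLLOW(B) = { $, ')', 'f' }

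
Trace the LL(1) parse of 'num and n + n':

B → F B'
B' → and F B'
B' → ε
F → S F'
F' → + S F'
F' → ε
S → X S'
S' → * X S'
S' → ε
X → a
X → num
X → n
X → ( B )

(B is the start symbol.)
Stack is shown with the top on the left.

Stack           Input            Action
---------------------------------------
B $             num and n + n $  output B → F B'
F B' $          num and n + n $  output F → S F'
S F' B' $       num and n + n $  output S → X S'
X S' F' B' $    num and n + n $  output X → num
num S' F' B' $  num and n + n $  match 'num'
S' F' B' $      and n + n $      output S' → ε
F' B' $         and n + n $      output F' → ε
B' $            and n + n $      output B' → and F B'
and F B' $      and n + n $      match 'and'
F B' $          n + n $          output F → S F'
S F' B' $       n + n $          output S → X S'
X S' F' B' $    n + n $          output X → n
n S' F' B' $    n + n $          match 'n'
S' F' B' $      + n $            output S' → ε
F' B' $         + n $            output F' → + S F'
+ S F' B' $     + n $            match '+'
S F' B' $       n $              output S → X S'
X S' F' B' $    n $              output X → n
n S' F' B' $    n $              match 'n'
S' F' B' $      $                output S' → ε
F' B' $         $                output F' → ε
B' $            $                output B' → ε
$               $                accept

The string is accepted.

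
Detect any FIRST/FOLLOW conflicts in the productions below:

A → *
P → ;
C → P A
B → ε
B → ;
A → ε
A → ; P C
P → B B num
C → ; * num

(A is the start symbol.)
Yes. B → ';' with FOLLOW(B) on { ';' }

A FIRST/FOLLOW conflict occurs when a non-terminal N has a nullable alternative N → β (β ⇒* ε) and another alternative N → α with FIRST(α) ∩ FOLLOW(N) ≠ ∅: on such a lookahead the parser cannot decide between expanding α and letting N vanish via β.

Nullable non-terminals: A, B.

A: nullable alternative(s) A → ε; FOLLOW(A) = { $ }
  A → *: FIRST \ {ε} = { '*' } — disjoint from FOLLOW(A)
  A → ε: FIRST \ {ε} = { } — this is the only nullable alternative, skip
  A → ; P C: FIRST \ {ε} = { ';' } — disjoint from FOLLOW(A)

B: nullable alternative(s) B → ε; FOLLOW(B) = { ';', 'num' }
  B → ε: FIRST \ {ε} = { } — this is the only nullable alternative, skip
  B → ;: FIRST \ {ε} = { ';' } — overlaps FOLLOW(B) on { ';' }: CONFLICT

C, P have no nullable alternative, so no FIRST/FOLLOW check is needed there.

So the grammar has 1 FIRST/FOLLOW conflict (marked CONFLICT above).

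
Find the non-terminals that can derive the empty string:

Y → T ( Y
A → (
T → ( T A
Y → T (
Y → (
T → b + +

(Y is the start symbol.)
None

There are no ε-productions, so no non-terminal can derive ε.
No non-terminals are nullable.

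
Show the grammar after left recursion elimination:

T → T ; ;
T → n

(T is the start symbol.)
T is directly left-recursive. The standard transformation for
  A → A α₁ | ... | A α_m | β₁ | ... | β_n
is
  A  → β₁ A' | ... | β_n A'
  A' → α₁ A' | ... | α_m A' | ε

T → n becomes T → n T'
T → T ; ; becomes T' → ; ; T'
Add T' → ε

Resulting grammar:
T → n T'
T' → ; ; T'
T' → ε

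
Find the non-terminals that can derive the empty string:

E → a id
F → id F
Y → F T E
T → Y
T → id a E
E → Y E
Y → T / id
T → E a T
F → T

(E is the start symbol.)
There are no ε-productions, so no non-terminal can derive ε.
No non-terminals are nullable.

Answer: None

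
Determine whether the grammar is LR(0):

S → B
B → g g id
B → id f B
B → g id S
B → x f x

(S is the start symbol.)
Yes, the grammar is LR(0)

Augment with S' → S and build the canonical LR(0) collection (I0 = CLOSURE({[S' → . S]}), then GOTO on every symbol after a dot until no new states appear). It has 14 states:
  I0: { [B → . g g id], [B → . g id S], [B → . id f B], [B → . x f x], [S → . B], [S' → . S] }  — shift
  I1: { [S → B .] }  — reduce
  I2: { [S' → S .] }  — accept
  I3: { [B → g . g id], [B → g . id S] }  — shift
  I4: { [B → id . f B] }  — shift
  I5: { [B → x . f x] }  — shift
  I6: { [B → x f . x] }  — shift
  I7: { [B → x f x .] }  — reduce
  I8: { [B → . g g id], [B → . g id S], [B → . id f B], [B → . x f x], [B → id f . B] }  — shift
  I9: { [B → id f B .] }  — reduce
  I10: { [B → g g . id] }  — shift
  I11: { [B → . g g id], [B → . g id S], [B → . id f B], [B → . x f x], [B → g id . S], [S → . B] }  — shift
  I12: { [B → g id S .] }  — reduce
  I13: { [B → g g id .] }  — reduce

Every state is either a pure shift/goto state or contains exactly one complete item and nothing to shift — no conflicts. The grammar is LR(0).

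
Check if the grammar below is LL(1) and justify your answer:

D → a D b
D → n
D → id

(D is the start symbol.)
For D:
  PREDICT(D → a D b) = { 'a' }
  PREDICT(D → n) = { 'n' }
  PREDICT(D → id) = { 'id' }

All predict sets are disjoint. The grammar IS LL(1).

Answer: Yes, the grammar is LL(1).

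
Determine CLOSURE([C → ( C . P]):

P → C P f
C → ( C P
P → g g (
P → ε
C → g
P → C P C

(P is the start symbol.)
Start with: [C → ( C . P]
  [C → ( C . P] has the dot before P: add [P → . C P f], [P → . g g (], [P → .], [P → . C P C]
  [P → . C P f] has the dot before C: add [C → . ( C P], [C → . g]
No further items can be added.

CLOSURE = { [C → ( C . P], [C → . ( C P], [C → . g], [P → . C P C], [P → . C P f], [P → . g g (], [P → .] }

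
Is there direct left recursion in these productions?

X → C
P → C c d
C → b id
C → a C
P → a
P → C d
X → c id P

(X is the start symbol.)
No direct left recursion

Direct left recursion occurs when N → N α for some non-terminal N (the right-hand side begins with the left-hand side itself).

X → C: starts with C
P → C c d: starts with C
C → b id: starts with b
C → a C: starts with a
P → a: starts with a
P → C d: starts with C
X → c id P: starts with c

No direct left recursion found.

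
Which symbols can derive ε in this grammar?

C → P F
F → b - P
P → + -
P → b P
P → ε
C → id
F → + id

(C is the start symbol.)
ε-productions: P → ε
So P is immediately nullable.
No further non-terminal can be added: every production for the remaining non-terminals contains a terminal or a non-nullable non-terminal.
Nullable = { 'P' }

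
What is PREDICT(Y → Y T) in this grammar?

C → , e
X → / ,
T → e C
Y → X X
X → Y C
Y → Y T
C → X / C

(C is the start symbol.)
PREDICT(Y → Y T) = (FIRST(RHS) \ {ε}) ∪ (FOLLOW(Y) if ε ∈ FIRST(RHS), i.e. RHS ⇒* ε)
FIRST(Y) = { '/' }
FIRST(Y T) = { '/' }
ε ∉ FIRST(Y T), so FOLLOW(Y) is not added.
PREDICT(Y → Y T) = { '/' }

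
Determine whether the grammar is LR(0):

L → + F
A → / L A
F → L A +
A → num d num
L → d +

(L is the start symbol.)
Augment with L' → L and build the canonical LR(0) collection (I0 = CLOSURE({[L' → . L]}), then GOTO on every symbol after a dot until no new states appear). It has 15 states:
  I0: { [L → . + F], [L → . d +], [L' → . L] }  — shift
  I1: { [F → . L A +], [L → + . F], [L → . + F], [L → . d +] }  — shift
  I2: { [L' → L .] }  — accept
  I3: { [L → d . +] }  — shift
  I4: { [L → d + .] }  — reduce
  I5: { [L → + F .] }  — reduce
  I6: { [A → . / L A], [A → . num d num], [F → L . A +] }  — shift
  I7: { [A → / . L A], [L → . + F], [L → . d +] }  — shift
  I8: { [F → L A . +] }  — shift
  I9: { [A → num . d num] }  — shift
  I10: { [A → num d . num] }  — shift
  I11: { [A → num d num .] }  — reduce
  I12: { [F → L A + .] }  — reduce
  I13: { [A → . / L A], [A → . num d num], [A → / L . A] }  — shift
  I14: { [A → / L A .] }  — reduce

Every state is either a pure shift/goto state or contains exactly one complete item and nothing to shift — no conflicts. The grammar is LR(0).

Answer: Yes, the grammar is LR(0)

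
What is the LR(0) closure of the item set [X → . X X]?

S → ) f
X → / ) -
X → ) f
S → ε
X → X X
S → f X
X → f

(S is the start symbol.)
{ [X → . ) f], [X → . / ) -], [X → . X X], [X → . f] }

To compute CLOSURE, for each item [A → α.Bβ] where B is a non-terminal, add [B → .γ] for all productions B → γ; repeat for the newly added items until nothing changes.

Start with: [X → . X X]
  [X → . X X] has the dot before X: add [X → . / ) -], [X → . ) f], [X → . f]
No further items can be added.

CLOSURE = { [X → . ) f], [X → . / ) -], [X → . X X], [X → . f] }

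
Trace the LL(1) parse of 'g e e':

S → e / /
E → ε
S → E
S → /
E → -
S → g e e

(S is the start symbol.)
LL(1) parsing maintains a stack (initially the start symbol over $) and the input. At each step: if the stack top is a terminal, match it against the current input token; if it is a non-terminal N, replace it with the RHS of M[N, lookahead] (the unique production whose predict set contains the lookahead).

Stack is shown with the top on the left.

Stack    Input    Action
------------------------
S $      g e e $  output S → g e e
g e e $  g e e $  match 'g'
e e $    e e $    match 'e'
e $      e $      match 'e'
$        $        accept

The string is accepted.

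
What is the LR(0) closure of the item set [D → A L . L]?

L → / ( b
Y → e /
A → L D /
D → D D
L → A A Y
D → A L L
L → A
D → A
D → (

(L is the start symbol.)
To compute CLOSURE, for each item [A → α.Bβ] where B is a non-terminal, add [B → .γ] for all productions B → γ; repeat for the newly added items until nothing changes.

Start with: [D → A L . L]
  [D → A L . L] has the dot before L: add [L → . / ( b], [L → . A A Y], [L → . A]
  [L → . A A Y] has the dot before A: add [A → . L D /]
No further items can be added.

CLOSURE = { [A → . L D /], [D → A L . L], [L → . / ( b], [L → . A A Y], [L → . A] }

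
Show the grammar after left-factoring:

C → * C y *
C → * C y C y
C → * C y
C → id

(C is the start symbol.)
Left-factoring transforms A → αβ₁ | αβ₂ into A → αA' and A' → β₁ | β₂
(α is the longest common prefix among the alternatives). Repeat until
no nonterminal has two alternatives with a common prefix.

Round 1: C has alternatives sharing prefix '* C y'. Introduce C': C → * C y C'
  Add: C' → *
  Add: C' → C y
  Add: C' → ε

No remaining common prefixes — done.

Resulting grammar:
C → * C y C'
C' → *
C' → C y
C' → ε
C → id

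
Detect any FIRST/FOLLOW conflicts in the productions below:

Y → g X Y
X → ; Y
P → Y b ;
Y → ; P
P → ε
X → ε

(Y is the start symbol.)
Yes. X → ';' Y with FOLLOW(X) on { ';' }; P → Y b ';' with FOLLOW(P) on { ';', 'g' }

A FIRST/FOLLOW conflict occurs when a non-terminal N has a nullable alternative N → β (β ⇒* ε) and another alternative N → α with FIRST(α) ∩ FOLLOW(N) ≠ ∅: on such a lookahead the parser cannot decide between expanding α and letting N vanish via β.

Nullable non-terminals: P, X.
FIRST sets used below: FIRST(Y) = { ';', 'g' }

P: nullable alternative(s) P → ε; FOLLOW(P) = { $, ';', 'b', 'g' }
  P → Y b ;: FIRST \ {ε} = { ';', 'g' } — overlaps FOLLOW(P) on { ';', 'g' }: CONFLICT
  P → ε: FIRST \ {ε} = { } — this is the only nullable alternative, skip

X: nullable alternative(s) X → ε; FOLLOW(X) = { ';', 'g' }
  X → ; Y: FIRST \ {ε} = { ';' } — overlaps FOLLOW(X) on { ';' }: CONFLICT
  X → ε: FIRST \ {ε} = { } — this is the only nullable alternative, skip

Y has no nullable alternative, so no FIRST/FOLLOW check is needed there.

So the grammar has 2 FIRST/FOLLOW conflicts (marked CONFLICT above).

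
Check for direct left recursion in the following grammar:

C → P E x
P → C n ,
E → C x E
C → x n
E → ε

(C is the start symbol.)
Direct left recursion occurs when N → N α for some non-terminal N (the right-hand side begins with the left-hand side itself).

C → P E x: starts with P
P → C n ,: starts with C
E → C x E: starts with C
C → x n: starts with x
E → ε: starts with ε

No direct left recursion found.

Answer: No direct left recursion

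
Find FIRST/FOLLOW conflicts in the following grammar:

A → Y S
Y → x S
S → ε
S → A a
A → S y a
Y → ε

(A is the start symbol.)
Nullable non-terminals: A, S, Y.
FIRST sets used below: FIRST(Y) = { 'x', ε }, FIRST(S) = { 'a', 'x', 'y', ε }, FIRST(A) = { 'a', 'x', 'y', ε }

A: nullable alternative(s) A → Y S; FOLLOW(A) = { $, 'a' }
  A → Y S: FIRST \ {ε} = { 'a', 'x', 'y' } — this is the only nullable alternative, skip
  A → S y a: FIRST \ {ε} = { 'a', 'x', 'y' } — overlaps FOLLOW(A) on { 'a' }: CONFLICT

S: nullable alternative(s) S → ε; FOLLOW(S) = { $, 'a', 'x', 'y' }
  S → ε: FIRST \ {ε} = { } — this is the only nullable alternative, skip
  S → A a: FIRST \ {ε} = { 'a', 'x', 'y' } — overlaps FOLLOW(S) on { 'a', 'x', 'y' }: CONFLICT

Y: nullable alternative(s) Y → ε; FOLLOW(Y) = { $, 'a', 'x', 'y' }
  Y → x S: FIRST \ {ε} = { 'x' } — overlaps FOLLOW(Y) on { 'x' }: CONFLICT
  Y → ε: FIRST \ {ε} = { } — this is the only nullable alternative, skip

So the grammar has 3 FIRST/FOLLOW conflicts (marked CONFLICT above).

Answer: Yes. A → S y a with FOLLOW(A) on { 'a' }; Y → x S with FOLLOW(Y) on { 'x' }; S → A a with FOLLOW(S) on { 'a', 'x', 'y' }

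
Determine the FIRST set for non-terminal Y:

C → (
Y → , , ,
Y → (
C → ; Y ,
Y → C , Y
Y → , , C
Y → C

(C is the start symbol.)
{ '(', ',', ';' }

To compute FIRST(Y), examine every production with Y on the left-hand side, reading each right-hand side left to right until a non-nullable symbol is reached.

FIRST sets of the other non-terminals involved (by the same procedure, iterated to a fixed point):
  FIRST(C) = { '(', ';' }

From Y → , , ,:
  - ',' is a terminal: add ',' and stop
From Y → (:
  - '(' is a terminal: add '(' and stop
From Y → C , Y:
  - C is a non-terminal: add FIRST(C) \ {ε} = { '(', ';' }
    C is not nullable, so stop
From Y → , , C:
  - ',' is a terminal: add ',' and stop
From Y → C:
  - C is a non-terminal: add FIRST(C) \ {ε} = { '(', ';' }
    C is not nullable, so stop

Collecting: FIRST(Y) = { '(', ',', ';' }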